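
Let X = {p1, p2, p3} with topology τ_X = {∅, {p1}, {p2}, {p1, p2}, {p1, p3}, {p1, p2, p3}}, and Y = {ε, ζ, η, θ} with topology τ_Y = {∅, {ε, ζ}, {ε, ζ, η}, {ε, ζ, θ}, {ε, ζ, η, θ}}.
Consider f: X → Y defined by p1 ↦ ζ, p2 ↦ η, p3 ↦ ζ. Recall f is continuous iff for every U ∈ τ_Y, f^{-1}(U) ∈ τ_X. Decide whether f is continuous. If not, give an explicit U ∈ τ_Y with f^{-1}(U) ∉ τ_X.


f IS continuous.

Compute f^{-1}(U) for each U ∈ τ_Y:
  U = ∅: f^{-1}(U) = ∅ ∈ τ_X ✓.
  U = {ε, ζ}: f^{-1}(U) = {p1, p3} ∈ τ_X ✓.
  U = {ε, ζ, η}: f^{-1}(U) = {p1, p2, p3} ∈ τ_X ✓.
  U = {ε, ζ, θ}: f^{-1}(U) = {p1, p3} ∈ τ_X ✓.
  U = {ε, ζ, η, θ}: f^{-1}(U) = {p1, p2, p3} ∈ τ_X ✓.
Every preimage lies in τ_X, so f IS continuous.


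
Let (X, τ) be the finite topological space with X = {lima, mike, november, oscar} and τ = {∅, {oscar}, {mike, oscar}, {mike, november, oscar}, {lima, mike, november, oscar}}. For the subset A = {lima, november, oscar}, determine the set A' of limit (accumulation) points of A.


A' = {lima, mike, november}

For each x ∈ X, list the open sets U ∈ τ with x ∈ U, then check whether U ∩ (A ∖ {x}) ≠ ∅ for every such U.
  x = lima: opens ∋ x are {lima, mike, november, oscar}; each meets A ∖ {lima}, so x IS a limit point.
  x = mike: opens ∋ x are {mike, oscar}, {mike, november, oscar}, {lima, mike, november, oscar}; each meets A ∖ {mike}, so x IS a limit point.
  x = november: opens ∋ x are {mike, november, oscar}, {lima, mike, november, oscar}; each meets A ∖ {november}, so x IS a limit point.
  x = oscar: open {oscar} ∋ x has {oscar} ∩ (A ∖ {oscar}) = ∅, so x is NOT a limit point.
Collecting: A' = {lima, mike, november}.


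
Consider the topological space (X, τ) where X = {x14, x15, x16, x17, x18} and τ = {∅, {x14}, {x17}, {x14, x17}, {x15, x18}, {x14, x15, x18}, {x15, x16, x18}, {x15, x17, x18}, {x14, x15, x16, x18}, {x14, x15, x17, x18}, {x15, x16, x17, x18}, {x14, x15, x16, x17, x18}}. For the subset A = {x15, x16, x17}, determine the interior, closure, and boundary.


int(A) = {x17}, cl(A) = {x15, x16, x17, x18}, ∂A = {x15, x16, x18}.

Closed sets in (X, τ) are complements of opens:
  closed(X, τ) = {∅, {x14}, {x16}, {x17}, {x14, x16}, {x14, x17}, {x16, x17}, {x14, x16, x17}, {x15, x16, x18}, {x14, x15, x16, x18}, {x15, x16, x17, x18}, {x14, x15, x16, x17, x18}}.
int(A) = ⋃ {U ∈ τ : U ⊆ A}. Opens contained in A: ∅, {x17}.
Taking the union of these: int(A) = {x17}.
cl(A) = ⋂ {C closed : A ⊆ C}. Closed sets containing A: {x15, x16, x17, x18}, {x14, x15, x16, x17, x18}.
Intersecting these: cl(A) = {x15, x16, x17, x18}.
∂A = cl(A) ∖ int(A) = {x15, x16, x17, x18} ∖ {x17} = {x15, x16, x18}.


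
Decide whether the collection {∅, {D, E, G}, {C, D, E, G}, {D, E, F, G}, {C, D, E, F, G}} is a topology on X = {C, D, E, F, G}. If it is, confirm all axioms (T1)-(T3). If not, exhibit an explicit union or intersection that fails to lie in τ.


τ IS a topology on X.

Axiom (T1): ∅ ∈ τ? Yes; X ∈ τ? Yes.
Axiom (T2/T3): check pairwise unions and intersections of members of τ.
All pairwise intersections and unions checked — each lies in τ. Therefore τ satisfies (T1), (T2), (T3): it IS a topology on X.


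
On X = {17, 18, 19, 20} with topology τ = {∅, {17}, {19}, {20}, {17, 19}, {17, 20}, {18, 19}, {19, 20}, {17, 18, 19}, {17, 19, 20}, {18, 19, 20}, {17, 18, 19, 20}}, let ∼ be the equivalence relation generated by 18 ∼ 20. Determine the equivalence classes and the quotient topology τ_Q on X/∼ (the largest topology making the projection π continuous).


X/∼ = {[17], [18=20], [19]}; |τ_Q| = 6.

Equivalence classes: [17], [18=20], [19].
Quotient map π: X → X/∼ sends 17 ↦ [17], 18 ↦ [18=20], 19 ↦ [19], 20 ↦ [18=20].
For each subset V ⊆ X/∼, compute π^{-1}(V) ⊆ X and check whether π^{-1}(V) ∈ τ. V is open in τ_Q iff π^{-1}(V) ∈ τ.
  V = {}: π^{-1}(V) = ∅ ∈ τ ✓.
  V = {[17]}: π^{-1}(V) = {17} ∈ τ ✓.
  V = {[18=20]}: π^{-1}(V) = {18, 20} ∉ τ ✗.
  V = {[17], [18=20]}: π^{-1}(V) = {17, 18, 20} ∉ τ ✗.
  V = {[19]}: π^{-1}(V) = {19} ∈ τ ✓.
  V = {[17], [19]}: π^{-1}(V) = {17, 19} ∈ τ ✓.
  V = {[18=20], [19]}: π^{-1}(V) = {18, 19, 20} ∈ τ ✓.
  V = {[17], [18=20], [19]}: π^{-1}(V) = {17, 18, 19, 20} ∈ τ ✓.
Open sets in the quotient: τ_Q = {{}, {[17]}, {[19]}, {[17], [19]}, {[18=20], [19]}, {[17], [18=20], [19]}} (6 elements).


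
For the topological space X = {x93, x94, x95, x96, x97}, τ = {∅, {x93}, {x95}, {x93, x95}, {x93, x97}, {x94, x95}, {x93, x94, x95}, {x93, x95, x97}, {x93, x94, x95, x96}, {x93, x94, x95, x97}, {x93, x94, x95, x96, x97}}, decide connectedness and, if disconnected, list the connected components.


(X, τ) is connected.

Find clopen sets (U ∈ τ with X ∖ U ∈ τ):
  U = ∅, X ∖ U = {x93, x94, x95, x96, x97} — both open, so U is clopen.
  U = {x93, x94, x95, x96, x97}, X ∖ U = ∅ — both open, so U is clopen.
Only trivial clopens (∅ and X) exist, so (X, τ) is connected.
Compute connected components by grouping points that agree on all clopens:
  component: {x93, x94, x95, x96, x97}


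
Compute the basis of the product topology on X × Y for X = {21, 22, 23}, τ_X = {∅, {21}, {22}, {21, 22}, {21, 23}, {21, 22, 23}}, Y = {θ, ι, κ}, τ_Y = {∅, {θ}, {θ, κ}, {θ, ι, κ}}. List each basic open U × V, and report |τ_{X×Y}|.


Basis B = {∅ × ∅, {21} × {θ}, {22} × {θ}, {21} × {θ, κ}, {21, 22} × {θ}, {21, 23} × {θ}, {22} × {θ, κ}, {21} × {θ, ι, κ}, {21, 22, 23} × {θ}, {22} × {θ, ι, κ}, {21, 22} × {θ, κ}, {21, 23} × {θ, κ}, {21, 22} × {θ, ι, κ}, {21, 23} × {θ, ι, κ}, {21, 22, 23} × {θ, κ}, {21, 22, 23} × {θ, ι, κ}}; |τ_{X×Y}| = 40.

Enumerate products U × V with U ∈ τ_X, V ∈ τ_Y (deduplicated):
  ∅ × ∅ = {} (∅)
  {21} × {θ} = {(21,θ)}
  {22} × {θ} = {(22,θ)}
  {21} × {θ, κ} = {(21,θ), (21,κ)}
  {21, 22} × {θ} = {(21,θ), (22,θ)}
  {21, 23} × {θ} = {(21,θ), (23,θ)}
  {22} × {θ, κ} = {(22,θ), (22,κ)}
  {21} × {θ, ι, κ} = {(21,θ), (21,ι), (21,κ)}
  {21, 22, 23} × {θ} = {(21,θ), (22,θ), (23,θ)}
  {22} × {θ, ι, κ} = {(22,θ), (22,ι), (22,κ)}
  {21, 22} × {θ, κ} = {(21,θ), (21,κ), (22,θ), (22,κ)}
  {21, 23} × {θ, κ} = {(21,θ), (21,κ), (23,θ), (23,κ)}
  {21, 22} × {θ, ι, κ} = {(21,θ), (21,ι), (21,κ), (22,θ), (22,ι), (22,κ)}
  {21, 23} × {θ, ι, κ} = {(21,θ), (21,ι), (21,κ), (23,θ), (23,ι), (23,κ)}
  {21, 22, 23} × {θ, κ} = {(21,θ), (21,κ), (22,θ), (22,κ), (23,θ), (23,κ)}
  {21, 22, 23} × {θ, ι, κ} = {(21,θ), (21,ι), (21,κ), (22,θ), (22,ι), (22,κ), (23,θ), (23,ι), (23,κ)}
These 16 distinct sets form the basis B.
Close under arbitrary unions to get τ_{X×Y}; counting gives |τ_{X×Y}| = 40.


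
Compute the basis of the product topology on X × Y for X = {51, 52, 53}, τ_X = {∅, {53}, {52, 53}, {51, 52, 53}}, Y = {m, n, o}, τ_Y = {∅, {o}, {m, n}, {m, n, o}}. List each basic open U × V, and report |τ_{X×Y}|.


Basis B = {∅ × ∅, {53} × {o}, {52, 53} × {o}, {53} × {m, n}, {51, 52, 53} × {o}, {53} × {m, n, o}, {52, 53} × {m, n}, {51, 52, 53} × {m, n}, {52, 53} × {m, n, o}, {51, 52, 53} × {m, n, o}}; |τ_{X×Y}| = 16.

Enumerate products U × V with U ∈ τ_X, V ∈ τ_Y (deduplicated):
  ∅ × ∅ = {} (∅)
  {53} × {o} = {(53,o)}
  {52, 53} × {o} = {(52,o), (53,o)}
  {53} × {m, n} = {(53,m), (53,n)}
  {51, 52, 53} × {o} = {(51,o), (52,o), (53,o)}
  {53} × {m, n, o} = {(53,m), (53,n), (53,o)}
  {52, 53} × {m, n} = {(52,m), (52,n), (53,m), (53,n)}
  {51, 52, 53} × {m, n} = {(51,m), (51,n), (52,m), (52,n), (53,m), (53,n)}
  {52, 53} × {m, n, o} = {(52,m), (52,n), (52,o), (53,m), (53,n), (53,o)}
  {51, 52, 53} × {m, n, o} = {(51,m), (51,n), (51,o), (52,m), (52,n), (52,o), (53,m), (53,n), (53,o)}
These 10 distinct sets form the basis B.
Close under arbitrary unions to get τ_{X×Y}; counting gives |τ_{X×Y}| = 16.


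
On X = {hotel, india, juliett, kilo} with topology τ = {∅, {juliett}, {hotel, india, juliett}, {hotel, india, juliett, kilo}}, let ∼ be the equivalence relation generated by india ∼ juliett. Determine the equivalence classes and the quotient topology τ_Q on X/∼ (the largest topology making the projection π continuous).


X/∼ = {[hotel], [india=juliett], [kilo]}; |τ_Q| = 3.

Equivalence classes: [hotel], [india=juliett], [kilo].
Quotient map π: X → X/∼ sends hotel ↦ [hotel], india ↦ [india=juliett], juliett ↦ [india=juliett], kilo ↦ [kilo].
For each subset V ⊆ X/∼, compute π^{-1}(V) ⊆ X and check whether π^{-1}(V) ∈ τ. V is open in τ_Q iff π^{-1}(V) ∈ τ.
  V = {}: π^{-1}(V) = ∅ ∈ τ ✓.
  V = {[hotel]}: π^{-1}(V) = {hotel} ∉ τ ✗.
  V = {[india=juliett]}: π^{-1}(V) = {india, juliett} ∉ τ ✗.
  V = {[hotel], [india=juliett]}: π^{-1}(V) = {hotel, india, juliett} ∈ τ ✓.
  V = {[kilo]}: π^{-1}(V) = {kilo} ∉ τ ✗.
  V = {[hotel], [kilo]}: π^{-1}(V) = {hotel, kilo} ∉ τ ✗.
  V = {[india=juliett], [kilo]}: π^{-1}(V) = {india, juliett, kilo} ∉ τ ✗.
  V = {[hotel], [india=juliett], [kilo]}: π^{-1}(V) = {hotel, india, juliett, kilo} ∈ τ ✓.
Open sets in the quotient: τ_Q = {{}, {[hotel], [india=juliett]}, {[hotel], [india=juliett], [kilo]}} (3 elements).


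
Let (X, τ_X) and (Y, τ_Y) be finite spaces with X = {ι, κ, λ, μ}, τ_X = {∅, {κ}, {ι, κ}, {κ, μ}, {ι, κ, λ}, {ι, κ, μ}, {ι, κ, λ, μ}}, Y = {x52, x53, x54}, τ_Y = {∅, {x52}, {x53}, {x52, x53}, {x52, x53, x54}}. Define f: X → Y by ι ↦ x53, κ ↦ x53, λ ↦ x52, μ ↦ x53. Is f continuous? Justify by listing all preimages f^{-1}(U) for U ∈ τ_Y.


f is NOT continuous.

Compute f^{-1}(U) for each U ∈ τ_Y:
  U = ∅: f^{-1}(U) = ∅ ∈ τ_X ✓.
  U = {x52}: f^{-1}(U) = {λ} ∉ τ_X ✗.
  U = {x53}: f^{-1}(U) = {ι, κ, μ} ∈ τ_X ✓.
  U = {x52, x53}: f^{-1}(U) = {ι, κ, λ, μ} ∈ τ_X ✓.
  U = {x52, x53, x54}: f^{-1}(U) = {ι, κ, λ, μ} ∈ τ_X ✓.
Found U = {x52} with f^{-1}(U) = {λ} not in τ_X. Therefore f is NOT continuous.


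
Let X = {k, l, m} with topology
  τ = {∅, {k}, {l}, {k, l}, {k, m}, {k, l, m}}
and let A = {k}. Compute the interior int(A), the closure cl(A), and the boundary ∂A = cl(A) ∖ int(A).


int(A) = {k}, cl(A) = {k, m}, ∂A = {m}.

Closed sets in (X, τ) are complements of opens:
  closed(X, τ) = {∅, {l}, {m}, {k, m}, {l, m}, {k, l, m}}.
int(A) = ⋃ {U ∈ τ : U ⊆ A}. Opens contained in A: ∅, {k}.
Taking the union of these: int(A) = {k}.
cl(A) = ⋂ {C closed : A ⊆ C}. Closed sets containing A: {k, m}, {k, l, m}.
Intersecting these: cl(A) = {k, m}.
∂A = cl(A) ∖ int(A) = {k, m} ∖ {k} = {m}.


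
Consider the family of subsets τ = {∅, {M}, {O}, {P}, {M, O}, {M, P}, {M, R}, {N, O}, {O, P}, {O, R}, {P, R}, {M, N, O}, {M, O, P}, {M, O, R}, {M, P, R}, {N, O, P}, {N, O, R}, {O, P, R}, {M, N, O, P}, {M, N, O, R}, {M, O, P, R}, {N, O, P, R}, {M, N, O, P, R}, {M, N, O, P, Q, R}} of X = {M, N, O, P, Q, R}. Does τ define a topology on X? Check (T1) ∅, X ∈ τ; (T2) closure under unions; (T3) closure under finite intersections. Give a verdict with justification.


τ is NOT a topology on X.

Axiom (T1): ∅ ∈ τ? Yes; X ∈ τ? Yes.
Axiom (T2/T3): check pairwise unions and intersections of members of τ.
Counterexample for (T3): {M, R} ∩ {O, R} = {R} ∉ τ. Therefore τ is NOT a topology.


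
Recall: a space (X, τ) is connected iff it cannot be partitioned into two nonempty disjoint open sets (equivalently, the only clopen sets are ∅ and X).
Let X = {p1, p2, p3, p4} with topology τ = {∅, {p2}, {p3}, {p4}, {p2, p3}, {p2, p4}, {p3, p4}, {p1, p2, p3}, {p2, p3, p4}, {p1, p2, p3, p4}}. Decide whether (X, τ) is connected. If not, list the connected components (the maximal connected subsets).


(X, τ) is disconnected; components = [{p4}, {p1, p2, p3}].

Find clopen sets (U ∈ τ with X ∖ U ∈ τ):
  U = ∅, X ∖ U = {p1, p2, p3, p4} — both open, so U is clopen.
  U = {p4}, X ∖ U = {p1, p2, p3} — both open, so U is clopen.
  U = {p1, p2, p3}, X ∖ U = {p4} — both open, so U is clopen.
  U = {p1, p2, p3, p4}, X ∖ U = ∅ — both open, so U is clopen.
Nontrivial clopen(s) exist: e.g. {p1, p2, p3}. So (X, τ) is disconnected.
Compute connected components by grouping points that agree on all clopens:
  component: {p4}
  component: {p1, p2, p3}


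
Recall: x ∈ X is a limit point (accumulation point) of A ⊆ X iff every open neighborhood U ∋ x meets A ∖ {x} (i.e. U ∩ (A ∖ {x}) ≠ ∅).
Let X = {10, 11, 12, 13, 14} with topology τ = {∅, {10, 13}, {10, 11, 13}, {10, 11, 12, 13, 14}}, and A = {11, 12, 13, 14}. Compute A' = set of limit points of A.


A' = {10, 11, 12, 14}

For each x ∈ X, list the open sets U ∈ τ with x ∈ U, then check whether U ∩ (A ∖ {x}) ≠ ∅ for every such U.
  x = 10: opens ∋ x are {10, 13}, {10, 11, 13}, {10, 11, 12, 13, 14}; each meets A ∖ {10}, so x IS a limit point.
  x = 11: opens ∋ x are {10, 11, 13}, {10, 11, 12, 13, 14}; each meets A ∖ {11}, so x IS a limit point.
  x = 12: opens ∋ x are {10, 11, 12, 13, 14}; each meets A ∖ {12}, so x IS a limit point.
  x = 13: open {10, 13} ∋ x has {10, 13} ∩ (A ∖ {13}) = ∅, so x is NOT a limit point.
  x = 14: opens ∋ x are {10, 11, 12, 13, 14}; each meets A ∖ {14}, so x IS a limit point.
Collecting: A' = {10, 11, 12, 14}.


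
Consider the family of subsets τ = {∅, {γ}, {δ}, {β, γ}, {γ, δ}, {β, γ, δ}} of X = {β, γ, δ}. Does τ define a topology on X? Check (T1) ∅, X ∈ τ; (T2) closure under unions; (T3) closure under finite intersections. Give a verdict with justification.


τ IS a topology on X.

Axiom (T1): ∅ ∈ τ? Yes; X ∈ τ? Yes.
Axiom (T2/T3): check pairwise unions and intersections of members of τ.
All pairwise intersections and unions checked — each lies in τ. Therefore τ satisfies (T1), (T2), (T3): it IS a topology on X.


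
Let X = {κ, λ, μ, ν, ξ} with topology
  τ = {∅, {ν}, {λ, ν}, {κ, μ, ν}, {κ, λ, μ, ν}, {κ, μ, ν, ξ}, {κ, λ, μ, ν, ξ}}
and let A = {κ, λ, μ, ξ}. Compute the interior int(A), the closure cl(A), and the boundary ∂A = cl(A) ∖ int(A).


int(A) = ∅, cl(A) = {κ, λ, μ, ξ}, ∂A = {κ, λ, μ, ξ}.

Closed sets in (X, τ) are complements of opens:
  closed(X, τ) = {∅, {λ}, {ξ}, {λ, ξ}, {κ, μ, ξ}, {κ, λ, μ, ξ}, {κ, λ, μ, ν, ξ}}.
int(A) = ⋃ {U ∈ τ : U ⊆ A}. Opens contained in A: ∅.
Taking the union of these: int(A) = ∅.
cl(A) = ⋂ {C closed : A ⊆ C}. Closed sets containing A: {κ, λ, μ, ξ}, {κ, λ, μ, ν, ξ}.
Intersecting these: cl(A) = {κ, λ, μ, ξ}.
∂A = cl(A) ∖ int(A) = {κ, λ, μ, ξ} ∖ ∅ = {κ, λ, μ, ξ}.


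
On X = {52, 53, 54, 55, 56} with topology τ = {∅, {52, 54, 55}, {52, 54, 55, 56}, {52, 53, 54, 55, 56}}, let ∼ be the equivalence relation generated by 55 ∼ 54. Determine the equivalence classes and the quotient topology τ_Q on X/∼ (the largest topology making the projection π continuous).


X/∼ = {[52], [53], [54=55], [56]}; |τ_Q| = 4.

Equivalence classes: [52], [53], [54=55], [56].
Quotient map π: X → X/∼ sends 52 ↦ [52], 53 ↦ [53], 54 ↦ [54=55], 55 ↦ [54=55], 56 ↦ [56].
For each subset V ⊆ X/∼, compute π^{-1}(V) ⊆ X and check whether π^{-1}(V) ∈ τ. V is open in τ_Q iff π^{-1}(V) ∈ τ.
  V = {}: π^{-1}(V) = ∅ ∈ τ ✓.
  V = {[52]}: π^{-1}(V) = {52} ∉ τ ✗.
  V = {[53]}: π^{-1}(V) = {53} ∉ τ ✗.
  V = {[52], [53]}: π^{-1}(V) = {52, 53} ∉ τ ✗.
  V = {[54=55]}: π^{-1}(V) = {54, 55} ∉ τ ✗.
  V = {[52], [54=55]}: π^{-1}(V) = {52, 54, 55} ∈ τ ✓.
  V = {[53], [54=55]}: π^{-1}(V) = {53, 54, 55} ∉ τ ✗.
  V = {[52], [53], [54=55]}: π^{-1}(V) = {52, 53, 54, 55} ∉ τ ✗.
  V = {[56]}: π^{-1}(V) = {56} ∉ τ ✗.
  V = {[52], [56]}: π^{-1}(V) = {52, 56} ∉ τ ✗.
  V = {[53], [56]}: π^{-1}(V) = {53, 56} ∉ τ ✗.
  V = {[52], [53], [56]}: π^{-1}(V) = {52, 53, 56} ∉ τ ✗.
  V = {[54=55], [56]}: π^{-1}(V) = {54, 55, 56} ∉ τ ✗.
  V = {[52], [54=55], [56]}: π^{-1}(V) = {52, 54, 55, 56} ∈ τ ✓.
  V = {[53], [54=55], [56]}: π^{-1}(V) = {53, 54, 55, 56} ∉ τ ✗.
  V = {[52], [53], [54=55], [56]}: π^{-1}(V) = {52, 53, 54, 55, 56} ∈ τ ✓.
Open sets in the quotient: τ_Q = {{}, {[52], [54=55]}, {[52], [54=55], [56]}, {[52], [53], [54=55], [56]}} (4 elements).


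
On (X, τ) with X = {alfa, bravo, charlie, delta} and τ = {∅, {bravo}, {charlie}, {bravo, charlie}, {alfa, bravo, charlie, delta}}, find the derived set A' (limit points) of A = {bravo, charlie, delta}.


A' = {alfa, delta}

For each x ∈ X, list the open sets U ∈ τ with x ∈ U, then check whether U ∩ (A ∖ {x}) ≠ ∅ for every such U.
  x = alfa: opens ∋ x are {alfa, bravo, charlie, delta}; each meets A ∖ {alfa}, so x IS a limit point.
  x = bravo: open {bravo} ∋ x has {bravo} ∩ (A ∖ {bravo}) = ∅, so x is NOT a limit point.
  x = charlie: open {charlie} ∋ x has {charlie} ∩ (A ∖ {charlie}) = ∅, so x is NOT a limit point.
  x = delta: opens ∋ x are {alfa, bravo, charlie, delta}; each meets A ∖ {delta}, so x IS a limit point.
Collecting: A' = {alfa, delta}.


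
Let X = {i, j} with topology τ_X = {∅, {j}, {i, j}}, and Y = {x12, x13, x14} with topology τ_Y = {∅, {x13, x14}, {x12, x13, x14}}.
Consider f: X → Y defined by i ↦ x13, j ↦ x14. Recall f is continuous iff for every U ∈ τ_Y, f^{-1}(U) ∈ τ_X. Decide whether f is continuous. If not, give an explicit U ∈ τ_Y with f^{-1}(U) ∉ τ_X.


f IS continuous.

Compute f^{-1}(U) for each U ∈ τ_Y:
  U = ∅: f^{-1}(U) = ∅ ∈ τ_X ✓.
  U = {x13, x14}: f^{-1}(U) = {i, j} ∈ τ_X ✓.
  U = {x12, x13, x14}: f^{-1}(U) = {i, j} ∈ τ_X ✓.
Every preimage lies in τ_X, so f IS continuous.


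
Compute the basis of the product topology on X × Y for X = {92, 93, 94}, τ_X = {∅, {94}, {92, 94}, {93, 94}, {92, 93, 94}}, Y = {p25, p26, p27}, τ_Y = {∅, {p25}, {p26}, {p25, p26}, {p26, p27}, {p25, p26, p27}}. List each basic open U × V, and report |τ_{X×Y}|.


Basis B = {∅ × ∅, {94} × {p25}, {94} × {p26}, {92, 94} × {p25}, {92, 94} × {p26}, {93, 94} × {p25}, {93, 94} × {p26}, {94} × {p25, p26}, {94} × {p26, p27}, {92, 93, 94} × {p25}, {92, 93, 94} × {p26}, {94} × {p25, p26, p27}, {92, 94} × {p25, p26}, {92, 94} × {p26, p27}, {93, 94} × {p25, p26}, {93, 94} × {p26, p27}, {92, 94} × {p25, p26, p27}, {92, 93, 94} × {p25, p26}, {92, 93, 94} × {p26, p27}, {93, 94} × {p25, p26, p27}, {92, 93, 94} × {p25, p26, p27}}; |τ_{X×Y}| = 70.

Enumerate products U × V with U ∈ τ_X, V ∈ τ_Y (deduplicated):
  ∅ × ∅ = {} (∅)
  {94} × {p25} = {(94,p25)}
  {94} × {p26} = {(94,p26)}
  {92, 94} × {p25} = {(92,p25), (94,p25)}
  {92, 94} × {p26} = {(92,p26), (94,p26)}
  {93, 94} × {p25} = {(93,p25), (94,p25)}
  {93, 94} × {p26} = {(93,p26), (94,p26)}
  {94} × {p25, p26} = {(94,p25), (94,p26)}
  {94} × {p26, p27} = {(94,p26), (94,p27)}
  {92, 93, 94} × {p25} = {(92,p25), (93,p25), (94,p25)}
  {92, 93, 94} × {p26} = {(92,p26), (93,p26), (94,p26)}
  {94} × {p25, p26, p27} = {(94,p25), (94,p26), (94,p27)}
  {92, 94} × {p25, p26} = {(92,p25), (92,p26), (94,p25), (94,p26)}
  {92, 94} × {p26, p27} = {(92,p26), (92,p27), (94,p26), (94,p27)}
  {93, 94} × {p25, p26} = {(93,p25), (93,p26), (94,p25), (94,p26)}
  {93, 94} × {p26, p27} = {(93,p26), (93,p27), (94,p26), (94,p27)}
  {92, 94} × {p25, p26, p27} = {(92,p25), (92,p26), (92,p27), (94,p25), (94,p26), (94,p27)}
  {92, 93, 94} × {p25, p26} = {(92,p25), (92,p26), (93,p25), (93,p26), (94,p25), (94,p26)}
  {92, 93, 94} × {p26, p27} = {(92,p26), (92,p27), (93,p26), (93,p27), (94,p26), (94,p27)}
  {93, 94} × {p25, p26, p27} = {(93,p25), (93,p26), (93,p27), (94,p25), (94,p26), (94,p27)}
  {92, 93, 94} × {p25, p26, p27} = {(92,p25), (92,p26), (92,p27), (93,p25), (93,p26), (93,p27), (94,p25), (94,p26), (94,p27)}
These 21 distinct sets form the basis B.
Close under arbitrary unions to get τ_{X×Y}; counting gives |τ_{X×Y}| = 70.


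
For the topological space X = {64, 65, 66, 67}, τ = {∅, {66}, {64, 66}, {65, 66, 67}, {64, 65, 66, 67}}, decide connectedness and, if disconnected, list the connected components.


(X, τ) is connected.

Find clopen sets (U ∈ τ with X ∖ U ∈ τ):
  U = ∅, X ∖ U = {64, 65, 66, 67} — both open, so U is clopen.
  U = {64, 65, 66, 67}, X ∖ U = ∅ — both open, so U is clopen.
Only trivial clopens (∅ and X) exist, so (X, τ) is connected.
Compute connected components by grouping points that agree on all clopens:
  component: {64, 65, 66, 67}


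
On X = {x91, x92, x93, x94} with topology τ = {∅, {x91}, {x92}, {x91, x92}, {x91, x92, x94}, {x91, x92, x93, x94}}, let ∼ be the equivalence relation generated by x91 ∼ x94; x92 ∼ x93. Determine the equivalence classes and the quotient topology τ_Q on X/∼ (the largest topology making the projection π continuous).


X/∼ = {[x91=x94], [x92=x93]}; |τ_Q| = 2.

Equivalence classes: [x91=x94], [x92=x93].
Quotient map π: X → X/∼ sends x91 ↦ [x91=x94], x92 ↦ [x92=x93], x93 ↦ [x92=x93], x94 ↦ [x91=x94].
For each subset V ⊆ X/∼, compute π^{-1}(V) ⊆ X and check whether π^{-1}(V) ∈ τ. V is open in τ_Q iff π^{-1}(V) ∈ τ.
  V = {}: π^{-1}(V) = ∅ ∈ τ ✓.
  V = {[x91=x94]}: π^{-1}(V) = {x91, x94} ∉ τ ✗.
  V = {[x92=x93]}: π^{-1}(V) = {x92, x93} ∉ τ ✗.
  V = {[x91=x94], [x92=x93]}: π^{-1}(V) = {x91, x92, x93, x94} ∈ τ ✓.
Open sets in the quotient: τ_Q = {{}, {[x91=x94], [x92=x93]}} (2 elements).


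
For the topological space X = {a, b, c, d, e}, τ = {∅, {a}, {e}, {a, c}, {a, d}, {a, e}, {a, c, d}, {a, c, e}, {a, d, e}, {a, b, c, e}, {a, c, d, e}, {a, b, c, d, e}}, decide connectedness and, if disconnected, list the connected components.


(X, τ) is connected.

Find clopen sets (U ∈ τ with X ∖ U ∈ τ):
  U = ∅, X ∖ U = {a, b, c, d, e} — both open, so U is clopen.
  U = {a, b, c, d, e}, X ∖ U = ∅ — both open, so U is clopen.
Only trivial clopens (∅ and X) exist, so (X, τ) is connected.
Compute connected components by grouping points that agree on all clopens:
  component: {a, b, c, d, e}


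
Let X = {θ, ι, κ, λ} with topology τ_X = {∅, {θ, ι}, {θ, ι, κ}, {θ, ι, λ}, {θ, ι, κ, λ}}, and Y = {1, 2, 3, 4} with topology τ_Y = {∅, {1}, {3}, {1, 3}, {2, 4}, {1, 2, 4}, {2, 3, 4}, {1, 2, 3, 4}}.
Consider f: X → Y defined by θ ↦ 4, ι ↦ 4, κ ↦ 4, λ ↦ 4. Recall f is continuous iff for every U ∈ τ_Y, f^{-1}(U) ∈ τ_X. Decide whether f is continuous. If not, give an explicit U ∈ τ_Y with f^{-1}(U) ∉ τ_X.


f IS continuous.

Compute f^{-1}(U) for each U ∈ τ_Y:
  U = ∅: f^{-1}(U) = ∅ ∈ τ_X ✓.
  U = {1}: f^{-1}(U) = ∅ ∈ τ_X ✓.
  U = {3}: f^{-1}(U) = ∅ ∈ τ_X ✓.
  U = {1, 3}: f^{-1}(U) = ∅ ∈ τ_X ✓.
  U = {2, 4}: f^{-1}(U) = {θ, ι, κ, λ} ∈ τ_X ✓.
  U = {1, 2, 4}: f^{-1}(U) = {θ, ι, κ, λ} ∈ τ_X ✓.
  U = {2, 3, 4}: f^{-1}(U) = {θ, ι, κ, λ} ∈ τ_X ✓.
  U = {1, 2, 3, 4}: f^{-1}(U) = {θ, ι, κ, λ} ∈ τ_X ✓.
Every preimage lies in τ_X, so f IS continuous.


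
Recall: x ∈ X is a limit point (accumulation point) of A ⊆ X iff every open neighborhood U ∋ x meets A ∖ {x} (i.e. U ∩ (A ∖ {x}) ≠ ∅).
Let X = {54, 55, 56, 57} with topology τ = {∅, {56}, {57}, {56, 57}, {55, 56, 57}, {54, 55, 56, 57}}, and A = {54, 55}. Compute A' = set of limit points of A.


A' = {54}

For each x ∈ X, list the open sets U ∈ τ with x ∈ U, then check whether U ∩ (A ∖ {x}) ≠ ∅ for every such U.
  x = 54: opens ∋ x are {54, 55, 56, 57}; each meets A ∖ {54}, so x IS a limit point.
  x = 55: open {55, 56, 57} ∋ x has {55, 56, 57} ∩ (A ∖ {55}) = ∅, so x is NOT a limit point.
  x = 56: open {56} ∋ x has {56} ∩ (A ∖ {56}) = ∅, so x is NOT a limit point.
  x = 57: open {57} ∋ x has {57} ∩ (A ∖ {57}) = ∅, so x is NOT a limit point.
Collecting: A' = {54}.


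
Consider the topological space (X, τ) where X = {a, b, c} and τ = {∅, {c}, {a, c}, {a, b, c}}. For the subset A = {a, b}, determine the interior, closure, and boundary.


int(A) = ∅, cl(A) = {a, b}, ∂A = {a, b}.

Closed sets in (X, τ) are complements of opens:
  closed(X, τ) = {∅, {b}, {a, b}, {a, b, c}}.
int(A) = ⋃ {U ∈ τ : U ⊆ A}. Opens contained in A: ∅.
Taking the union of these: int(A) = ∅.
cl(A) = ⋂ {C closed : A ⊆ C}. Closed sets containing A: {a, b}, {a, b, c}.
Intersecting these: cl(A) = {a, b}.
∂A = cl(A) ∖ int(A) = {a, b} ∖ ∅ = {a, b}.


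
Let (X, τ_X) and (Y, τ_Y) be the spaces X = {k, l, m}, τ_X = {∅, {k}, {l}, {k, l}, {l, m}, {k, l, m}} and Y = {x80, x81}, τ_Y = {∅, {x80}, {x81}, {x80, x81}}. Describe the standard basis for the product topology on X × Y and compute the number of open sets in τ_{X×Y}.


Basis B = {∅ × ∅, {k} × {x80}, {k} × {x81}, {l} × {x80}, {l} × {x81}, {k} × {x80, x81}, {k, l} × {x80}, {k, l} × {x81}, {l} × {x80, x81}, {l, m} × {x80}, {l, m} × {x81}, {k, l, m} × {x80}, {k, l, m} × {x81}, {k, l} × {x80, x81}, {l, m} × {x80, x81}, {k, l, m} × {x80, x81}}; |τ_{X×Y}| = 36.

Enumerate products U × V with U ∈ τ_X, V ∈ τ_Y (deduplicated):
  ∅ × ∅ = {} (∅)
  {k} × {x80} = {(k,x80)}
  {k} × {x81} = {(k,x81)}
  {l} × {x80} = {(l,x80)}
  {l} × {x81} = {(l,x81)}
  {k} × {x80, x81} = {(k,x80), (k,x81)}
  {k, l} × {x80} = {(k,x80), (l,x80)}
  {k, l} × {x81} = {(k,x81), (l,x81)}
  {l} × {x80, x81} = {(l,x80), (l,x81)}
  {l, m} × {x80} = {(l,x80), (m,x80)}
  {l, m} × {x81} = {(l,x81), (m,x81)}
  {k, l, m} × {x80} = {(k,x80), (l,x80), (m,x80)}
  {k, l, m} × {x81} = {(k,x81), (l,x81), (m,x81)}
  {k, l} × {x80, x81} = {(k,x80), (k,x81), (l,x80), (l,x81)}
  {l, m} × {x80, x81} = {(l,x80), (l,x81), (m,x80), (m,x81)}
  {k, l, m} × {x80, x81} = {(k,x80), (k,x81), (l,x80), (l,x81), (m,x80), (m,x81)}
These 16 distinct sets form the basis B.
Close under arbitrary unions to get τ_{X×Y}; counting gives |τ_{X×Y}| = 36.


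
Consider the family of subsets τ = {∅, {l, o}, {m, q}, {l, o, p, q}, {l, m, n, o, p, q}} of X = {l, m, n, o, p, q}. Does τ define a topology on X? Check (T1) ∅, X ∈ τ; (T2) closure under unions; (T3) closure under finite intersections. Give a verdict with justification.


τ is NOT a topology on X.

Axiom (T1): ∅ ∈ τ? Yes; X ∈ τ? Yes.
Axiom (T2/T3): check pairwise unions and intersections of members of τ.
Counterexample for (T2): {l, o} ∪ {m, q} = {l, m, o, q} ∉ τ. Therefore τ is NOT a topology.


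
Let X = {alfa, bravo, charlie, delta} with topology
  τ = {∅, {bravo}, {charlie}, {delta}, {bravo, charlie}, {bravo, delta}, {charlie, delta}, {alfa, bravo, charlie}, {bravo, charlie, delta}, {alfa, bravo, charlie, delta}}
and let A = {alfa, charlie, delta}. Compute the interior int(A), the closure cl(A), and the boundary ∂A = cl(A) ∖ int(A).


int(A) = {charlie, delta}, cl(A) = {alfa, charlie, delta}, ∂A = {alfa}.

Closed sets in (X, τ) are complements of opens:
  closed(X, τ) = {∅, {alfa}, {delta}, {alfa, bravo}, {alfa, charlie}, {alfa, delta}, {alfa, bravo, charlie}, {alfa, bravo, delta}, {alfa, charlie, delta}, {alfa, bravo, charlie, delta}}.
int(A) = ⋃ {U ∈ τ : U ⊆ A}. Opens contained in A: ∅, {charlie}, {delta}, {charlie, delta}.
Taking the union of these: int(A) = {charlie, delta}.
cl(A) = ⋂ {C closed : A ⊆ C}. Closed sets containing A: {alfa, charlie, delta}, {alfa, bravo, charlie, delta}.
Intersecting these: cl(A) = {alfa, charlie, delta}.
∂A = cl(A) ∖ int(A) = {alfa, charlie, delta} ∖ {charlie, delta} = {alfa}.


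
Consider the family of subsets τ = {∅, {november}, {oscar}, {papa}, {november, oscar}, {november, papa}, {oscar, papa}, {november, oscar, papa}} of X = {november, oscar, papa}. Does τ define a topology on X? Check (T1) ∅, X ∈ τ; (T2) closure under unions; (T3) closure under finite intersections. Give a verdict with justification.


τ IS a topology on X.

Axiom (T1): ∅ ∈ τ? Yes; X ∈ τ? Yes.
Axiom (T2/T3): check pairwise unions and intersections of members of τ.
All pairwise intersections and unions checked — each lies in τ. Therefore τ satisfies (T1), (T2), (T3): it IS a topology on X.


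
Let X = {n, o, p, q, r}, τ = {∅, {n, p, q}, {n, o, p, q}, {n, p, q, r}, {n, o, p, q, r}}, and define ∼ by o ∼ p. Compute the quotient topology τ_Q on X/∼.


X/∼ = {[n], [o=p], [q], [r]}; |τ_Q| = 3.

Equivalence classes: [n], [o=p], [q], [r].
Quotient map π: X → X/∼ sends n ↦ [n], o ↦ [o=p], p ↦ [o=p], q ↦ [q], r ↦ [r].
For each subset V ⊆ X/∼, compute π^{-1}(V) ⊆ X and check whether π^{-1}(V) ∈ τ. V is open in τ_Q iff π^{-1}(V) ∈ τ.
  V = {}: π^{-1}(V) = ∅ ∈ τ ✓.
  V = {[n]}: π^{-1}(V) = {n} ∉ τ ✗.
  V = {[o=p]}: π^{-1}(V) = {o, p} ∉ τ ✗.
  V = {[n], [o=p]}: π^{-1}(V) = {n, o, p} ∉ τ ✗.
  V = {[q]}: π^{-1}(V) = {q} ∉ τ ✗.
  V = {[n], [q]}: π^{-1}(V) = {n, q} ∉ τ ✗.
  V = {[o=p], [q]}: π^{-1}(V) = {o, p, q} ∉ τ ✗.
  V = {[n], [o=p], [q]}: π^{-1}(V) = {n, o, p, q} ∈ τ ✓.
  V = {[r]}: π^{-1}(V) = {r} ∉ τ ✗.
  V = {[n], [r]}: π^{-1}(V) = {n, r} ∉ τ ✗.
  V = {[o=p], [r]}: π^{-1}(V) = {o, p, r} ∉ τ ✗.
  V = {[n], [o=p], [r]}: π^{-1}(V) = {n, o, p, r} ∉ τ ✗.
  V = {[q], [r]}: π^{-1}(V) = {q, r} ∉ τ ✗.
  V = {[n], [q], [r]}: π^{-1}(V) = {n, q, r} ∉ τ ✗.
  V = {[o=p], [q], [r]}: π^{-1}(V) = {o, p, q, r} ∉ τ ✗.
  V = {[n], [o=p], [q], [r]}: π^{-1}(V) = {n, o, p, q, r} ∈ τ ✓.
Open sets in the quotient: τ_Q = {{}, {[n], [o=p], [q]}, {[n], [o=p], [q], [r]}} (3 elements).


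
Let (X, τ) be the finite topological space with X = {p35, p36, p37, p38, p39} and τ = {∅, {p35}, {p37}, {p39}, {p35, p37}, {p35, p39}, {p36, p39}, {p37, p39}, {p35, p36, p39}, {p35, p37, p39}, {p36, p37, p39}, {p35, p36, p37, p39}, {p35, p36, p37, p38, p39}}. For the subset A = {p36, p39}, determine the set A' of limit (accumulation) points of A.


A' = {p36, p38}

For each x ∈ X, list the open sets U ∈ τ with x ∈ U, then check whether U ∩ (A ∖ {x}) ≠ ∅ for every such U.
  x = p35: open {p35} ∋ x has {p35} ∩ (A ∖ {p35}) = ∅, so x is NOT a limit point.
  x = p36: opens ∋ x are {p36, p39}, {p35, p36, p39}, {p36, p37, p39}, {p35, p36, p37, p39}, {p35, p36, p37, p38, p39}; each meets A ∖ {p36}, so x IS a limit point.
  x = p37: open {p37} ∋ x has {p37} ∩ (A ∖ {p37}) = ∅, so x is NOT a limit point.
  x = p38: opens ∋ x are {p35, p36, p37, p38, p39}; each meets A ∖ {p38}, so x IS a limit point.
  x = p39: open {p39} ∋ x has {p39} ∩ (A ∖ {p39}) = ∅, so x is NOT a limit point.
Collecting: A' = {p36, p38}.


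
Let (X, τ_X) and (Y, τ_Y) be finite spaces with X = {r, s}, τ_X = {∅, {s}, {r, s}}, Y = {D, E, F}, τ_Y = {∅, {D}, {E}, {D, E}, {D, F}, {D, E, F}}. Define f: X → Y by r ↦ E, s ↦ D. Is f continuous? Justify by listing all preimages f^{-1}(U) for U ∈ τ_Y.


f is NOT continuous.

Compute f^{-1}(U) for each U ∈ τ_Y:
  U = ∅: f^{-1}(U) = ∅ ∈ τ_X ✓.
  U = {D}: f^{-1}(U) = {s} ∈ τ_X ✓.
  U = {E}: f^{-1}(U) = {r} ∉ τ_X ✗.
  U = {D, E}: f^{-1}(U) = {r, s} ∈ τ_X ✓.
  U = {D, F}: f^{-1}(U) = {s} ∈ τ_X ✓.
  U = {D, E, F}: f^{-1}(U) = {r, s} ∈ τ_X ✓.
Found U = {E} with f^{-1}(U) = {r} not in τ_X. Therefore f is NOT continuous.


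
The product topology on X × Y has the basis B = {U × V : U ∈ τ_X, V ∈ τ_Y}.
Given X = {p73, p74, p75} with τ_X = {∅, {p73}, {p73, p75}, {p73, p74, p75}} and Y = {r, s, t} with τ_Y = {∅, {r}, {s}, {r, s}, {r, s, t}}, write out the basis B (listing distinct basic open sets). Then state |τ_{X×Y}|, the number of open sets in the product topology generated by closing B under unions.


Basis B = {∅ × ∅, {p73} × {r}, {p73} × {s}, {p73} × {r, s}, {p73, p75} × {r}, {p73, p75} × {s}, {p73} × {r, s, t}, {p73, p74, p75} × {r}, {p73, p74, p75} × {s}, {p73, p75} × {r, s}, {p73, p75} × {r, s, t}, {p73, p74, p75} × {r, s}, {p73, p74, p75} × {r, s, t}}; |τ_{X×Y}| = 30.

Enumerate products U × V with U ∈ τ_X, V ∈ τ_Y (deduplicated):
  ∅ × ∅ = {} (∅)
  {p73} × {r} = {(p73,r)}
  {p73} × {s} = {(p73,s)}
  {p73} × {r, s} = {(p73,r), (p73,s)}
  {p73, p75} × {r} = {(p73,r), (p75,r)}
  {p73, p75} × {s} = {(p73,s), (p75,s)}
  {p73} × {r, s, t} = {(p73,r), (p73,s), (p73,t)}
  {p73, p74, p75} × {r} = {(p73,r), (p74,r), (p75,r)}
  {p73, p74, p75} × {s} = {(p73,s), (p74,s), (p75,s)}
  {p73, p75} × {r, s} = {(p73,r), (p73,s), (p75,r), (p75,s)}
  {p73, p75} × {r, s, t} = {(p73,r), (p73,s), (p73,t), (p75,r), (p75,s), (p75,t)}
  {p73, p74, p75} × {r, s} = {(p73,r), (p73,s), (p74,r), (p74,s), (p75,r), (p75,s)}
  {p73, p74, p75} × {r, s, t} = {(p73,r), (p73,s), (p73,t), (p74,r), (p74,s), (p74,t), (p75,r), (p75,s), (p75,t)}
These 13 distinct sets form the basis B.
Close under arbitrary unions to get τ_{X×Y}; counting gives |τ_{X×Y}| = 30.


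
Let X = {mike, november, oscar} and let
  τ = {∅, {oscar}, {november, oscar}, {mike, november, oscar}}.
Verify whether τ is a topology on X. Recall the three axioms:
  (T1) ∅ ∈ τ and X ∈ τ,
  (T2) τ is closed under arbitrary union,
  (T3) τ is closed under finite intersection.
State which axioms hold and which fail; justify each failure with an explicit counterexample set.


τ IS a topology on X.

Axiom (T1): ∅ ∈ τ? Yes; X ∈ τ? Yes.
Axiom (T2/T3): check pairwise unions and intersections of members of τ.
All pairwise intersections and unions checked — each lies in τ. Therefore τ satisfies (T1), (T2), (T3): it IS a topology on X.


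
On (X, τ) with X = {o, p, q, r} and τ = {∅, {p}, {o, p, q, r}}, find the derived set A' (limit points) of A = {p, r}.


A' = {o, q, r}

For each x ∈ X, list the open sets U ∈ τ with x ∈ U, then check whether U ∩ (A ∖ {x}) ≠ ∅ for every such U.
  x = o: opens ∋ x are {o, p, q, r}; each meets A ∖ {o}, so x IS a limit point.
  x = p: open {p} ∋ x has {p} ∩ (A ∖ {p}) = ∅, so x is NOT a limit point.
  x = q: opens ∋ x are {o, p, q, r}; each meets A ∖ {q}, so x IS a limit point.
  x = r: opens ∋ x are {o, p, q, r}; each meets A ∖ {r}, so x IS a limit point.
Collecting: A' = {o, q, r}.


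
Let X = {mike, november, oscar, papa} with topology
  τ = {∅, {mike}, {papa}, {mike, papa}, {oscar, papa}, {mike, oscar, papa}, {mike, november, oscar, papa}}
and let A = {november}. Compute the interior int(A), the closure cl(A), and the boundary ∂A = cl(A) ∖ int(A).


int(A) = ∅, cl(A) = {november}, ∂A = {november}.

Closed sets in (X, τ) are complements of opens:
  closed(X, τ) = {∅, {november}, {mike, november}, {november, oscar}, {mike, november, oscar}, {november, oscar, papa}, {mike, november, oscar, papa}}.
int(A) = ⋃ {U ∈ τ : U ⊆ A}. Opens contained in A: ∅.
Taking the union of these: int(A) = ∅.
cl(A) = ⋂ {C closed : A ⊆ C}. Closed sets containing A: {november}, {mike, november}, {november, oscar}, {mike, november, oscar}, {november, oscar, papa}, {mike, november, oscar, papa}.
Intersecting these: cl(A) = {november}.
∂A = cl(A) ∖ int(A) = {november} ∖ ∅ = {november}.


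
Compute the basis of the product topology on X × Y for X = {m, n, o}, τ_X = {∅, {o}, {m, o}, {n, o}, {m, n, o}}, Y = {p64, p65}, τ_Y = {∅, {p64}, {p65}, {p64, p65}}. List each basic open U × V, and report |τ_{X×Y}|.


Basis B = {∅ × ∅, {o} × {p64}, {o} × {p65}, {m, o} × {p64}, {m, o} × {p65}, {n, o} × {p64}, {n, o} × {p65}, {o} × {p64, p65}, {m, n, o} × {p64}, {m, n, o} × {p65}, {m, o} × {p64, p65}, {n, o} × {p64, p65}, {m, n, o} × {p64, p65}}; |τ_{X×Y}| = 25.

Enumerate products U × V with U ∈ τ_X, V ∈ τ_Y (deduplicated):
  ∅ × ∅ = {} (∅)
  {o} × {p64} = {(o,p64)}
  {o} × {p65} = {(o,p65)}
  {m, o} × {p64} = {(m,p64), (o,p64)}
  {m, o} × {p65} = {(m,p65), (o,p65)}
  {n, o} × {p64} = {(n,p64), (o,p64)}
  {n, o} × {p65} = {(n,p65), (o,p65)}
  {o} × {p64, p65} = {(o,p64), (o,p65)}
  {m, n, o} × {p64} = {(m,p64), (n,p64), (o,p64)}
  {m, n, o} × {p65} = {(m,p65), (n,p65), (o,p65)}
  {m, o} × {p64, p65} = {(m,p64), (m,p65), (o,p64), (o,p65)}
  {n, o} × {p64, p65} = {(n,p64), (n,p65), (o,p64), (o,p65)}
  {m, n, o} × {p64, p65} = {(m,p64), (m,p65), (n,p64), (n,p65), (o,p64), (o,p65)}
These 13 distinct sets form the basis B.
Close under arbitrary unions to get τ_{X×Y}; counting gives |τ_{X×Y}| = 25.


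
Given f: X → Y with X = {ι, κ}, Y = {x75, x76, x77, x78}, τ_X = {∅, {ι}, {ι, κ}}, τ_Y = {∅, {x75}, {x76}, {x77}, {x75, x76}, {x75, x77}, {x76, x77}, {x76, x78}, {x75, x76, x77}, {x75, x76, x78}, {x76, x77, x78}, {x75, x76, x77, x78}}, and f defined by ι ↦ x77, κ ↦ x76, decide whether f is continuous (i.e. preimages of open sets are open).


f is NOT continuous.

Compute f^{-1}(U) for each U ∈ τ_Y:
  U = ∅: f^{-1}(U) = ∅ ∈ τ_X ✓.
  U = {x75}: f^{-1}(U) = ∅ ∈ τ_X ✓.
  U = {x76}: f^{-1}(U) = {κ} ∉ τ_X ✗.
  U = {x77}: f^{-1}(U) = {ι} ∈ τ_X ✓.
  U = {x75, x76}: f^{-1}(U) = {κ} ∉ τ_X ✗.
  U = {x75, x77}: f^{-1}(U) = {ι} ∈ τ_X ✓.
  U = {x76, x77}: f^{-1}(U) = {ι, κ} ∈ τ_X ✓.
  U = {x76, x78}: f^{-1}(U) = {κ} ∉ τ_X ✗.
  U = {x75, x76, x77}: f^{-1}(U) = {ι, κ} ∈ τ_X ✓.
  U = {x75, x76, x78}: f^{-1}(U) = {κ} ∉ τ_X ✗.
  U = {x76, x77, x78}: f^{-1}(U) = {ι, κ} ∈ τ_X ✓.
  U = {x75, x76, x77, x78}: f^{-1}(U) = {ι, κ} ∈ τ_X ✓.
Found U = {x76} with f^{-1}(U) = {κ} not in τ_X. Therefore f is NOT continuous.


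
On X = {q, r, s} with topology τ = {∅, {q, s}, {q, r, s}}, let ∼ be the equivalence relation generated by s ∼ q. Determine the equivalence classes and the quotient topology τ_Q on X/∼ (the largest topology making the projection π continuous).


X/∼ = {[q=s], [r]}; |τ_Q| = 3.

Equivalence classes: [q=s], [r].
Quotient map π: X → X/∼ sends q ↦ [q=s], r ↦ [r], s ↦ [q=s].
For each subset V ⊆ X/∼, compute π^{-1}(V) ⊆ X and check whether π^{-1}(V) ∈ τ. V is open in τ_Q iff π^{-1}(V) ∈ τ.
  V = {}: π^{-1}(V) = ∅ ∈ τ ✓.
  V = {[q=s]}: π^{-1}(V) = {q, s} ∈ τ ✓.
  V = {[r]}: π^{-1}(V) = {r} ∉ τ ✗.
  V = {[q=s], [r]}: π^{-1}(V) = {q, r, s} ∈ τ ✓.
Open sets in the quotient: τ_Q = {{}, {[q=s]}, {[q=s], [r]}} (3 elements).


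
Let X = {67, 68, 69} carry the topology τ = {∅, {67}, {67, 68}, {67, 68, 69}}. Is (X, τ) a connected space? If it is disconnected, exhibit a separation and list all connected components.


(X, τ) is connected.

Find clopen sets (U ∈ τ with X ∖ U ∈ τ):
  U = ∅, X ∖ U = {67, 68, 69} — both open, so U is clopen.
  U = {67, 68, 69}, X ∖ U = ∅ — both open, so U is clopen.
Only trivial clopens (∅ and X) exist, so (X, τ) is connected.
Compute connected components by grouping points that agree on all clopens:
  component: {67, 68, 69}


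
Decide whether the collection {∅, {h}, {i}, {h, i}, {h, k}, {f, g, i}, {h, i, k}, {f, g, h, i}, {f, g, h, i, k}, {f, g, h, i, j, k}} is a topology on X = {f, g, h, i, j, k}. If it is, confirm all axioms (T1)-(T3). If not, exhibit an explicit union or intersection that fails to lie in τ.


τ IS a topology on X.

Axiom (T1): ∅ ∈ τ? Yes; X ∈ τ? Yes.
Axiom (T2/T3): check pairwise unions and intersections of members of τ.
All pairwise intersections and unions checked — each lies in τ. Therefore τ satisfies (T1), (T2), (T3): it IS a topology on X.


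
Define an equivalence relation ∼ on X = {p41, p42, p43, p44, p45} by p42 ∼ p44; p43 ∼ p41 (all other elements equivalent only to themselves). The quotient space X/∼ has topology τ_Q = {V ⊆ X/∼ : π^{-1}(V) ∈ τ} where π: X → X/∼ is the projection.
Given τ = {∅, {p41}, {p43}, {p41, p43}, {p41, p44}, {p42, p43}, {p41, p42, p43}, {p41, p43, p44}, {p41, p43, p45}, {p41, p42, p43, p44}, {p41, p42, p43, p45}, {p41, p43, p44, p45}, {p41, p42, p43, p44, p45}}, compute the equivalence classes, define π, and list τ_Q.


X/∼ = {[p41=p43], [p42=p44], [p45]}; |τ_Q| = 5.

Equivalence classes: [p41=p43], [p42=p44], [p45].
Quotient map π: X → X/∼ sends p41 ↦ [p41=p43], p42 ↦ [p42=p44], p43 ↦ [p41=p43], p44 ↦ [p42=p44], p45 ↦ [p45].
For each subset V ⊆ X/∼, compute π^{-1}(V) ⊆ X and check whether π^{-1}(V) ∈ τ. V is open in τ_Q iff π^{-1}(V) ∈ τ.
  V = {}: π^{-1}(V) = ∅ ∈ τ ✓.
  V = {[p41=p43]}: π^{-1}(V) = {p41, p43} ∈ τ ✓.
  V = {[p42=p44]}: π^{-1}(V) = {p42, p44} ∉ τ ✗.
  V = {[p41=p43], [p42=p44]}: π^{-1}(V) = {p41, p42, p43, p44} ∈ τ ✓.
  V = {[p45]}: π^{-1}(V) = {p45} ∉ τ ✗.
  V = {[p41=p43], [p45]}: π^{-1}(V) = {p41, p43, p45} ∈ τ ✓.
  V = {[p42=p44], [p45]}: π^{-1}(V) = {p42, p44, p45} ∉ τ ✗.
  V = {[p41=p43], [p42=p44], [p45]}: π^{-1}(V) = {p41, p42, p43, p44, p45} ∈ τ ✓.
Open sets in the quotient: τ_Q = {{}, {[p41=p43]}, {[p41=p43], [p42=p44]}, {[p41=p43], [p45]}, {[p41=p43], [p42=p44], [p45]}} (5 elements).
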